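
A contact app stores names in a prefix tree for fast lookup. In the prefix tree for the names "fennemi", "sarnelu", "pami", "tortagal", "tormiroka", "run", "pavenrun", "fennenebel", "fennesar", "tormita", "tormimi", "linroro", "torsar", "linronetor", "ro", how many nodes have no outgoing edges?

Leaves are exactly the stored words that no other stored word extends.
Those words: "fennemi", "fennenebel", "fennesar", "linronetor", "linroro", "pami", "pavenrun", "ro", "run", "sarnelu", "tormimi", "tormiroka", "tormita", "torsar", "tortagal"
Leaf count: 15

15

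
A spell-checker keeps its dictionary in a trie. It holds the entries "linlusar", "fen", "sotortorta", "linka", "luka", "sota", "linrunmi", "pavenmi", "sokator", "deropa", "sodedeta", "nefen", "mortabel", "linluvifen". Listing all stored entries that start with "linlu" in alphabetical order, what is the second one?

Filter for "linlu…" and sort: "linlusar", "linluvifen"
The 2nd is linluvifen.

linluvifen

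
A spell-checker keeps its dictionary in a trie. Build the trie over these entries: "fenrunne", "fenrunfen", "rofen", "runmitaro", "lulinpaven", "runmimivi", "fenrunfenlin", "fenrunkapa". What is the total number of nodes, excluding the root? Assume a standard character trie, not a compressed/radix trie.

Trace insertions, counting only characters that open a new branch:
  "fenrunne" → 8 new (f, e, n, r, u, n, n, e)
  "fenrunfen" → prefix "fenrun" already present; 3 new (f, e, n)
  "rofen" → 5 new (r, o, f, e, n)
  "runmitaro" → prefix "r" already present; 8 new (u, n, m, i, t, a, r, o)
  "lulinpaven" → 10 new (l, u, l, i, n, p, a, v, e, n)
  "runmimivi" → prefix "runmi" already present; 4 new (m, i, v, i)
  "fenrunfenlin" → prefix "fenrunfen" already present; 3 new (l, i, n)
  "fenrunkapa" → prefix "fenrun" already present; 4 new (k, a, p, a)
Total nodes = 8 + 3 + 5 + 8 + 10 + 4 + 3 + 4 = 45

45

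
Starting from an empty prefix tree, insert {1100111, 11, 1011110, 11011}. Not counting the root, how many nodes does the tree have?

15

Count nodes per top-level branch (shared prefixes stored once):
  '1'-branch (1011110, 11, 1100111, 11011): 15 nodes
Sum: 15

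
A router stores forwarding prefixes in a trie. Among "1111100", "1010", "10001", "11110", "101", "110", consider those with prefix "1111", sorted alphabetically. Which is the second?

1111100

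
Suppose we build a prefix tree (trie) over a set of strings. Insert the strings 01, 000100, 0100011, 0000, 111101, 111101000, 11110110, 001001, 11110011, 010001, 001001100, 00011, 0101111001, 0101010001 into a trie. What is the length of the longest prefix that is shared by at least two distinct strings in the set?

The deepest shared node is where two words last agree before diverging.
e.g. "001001" and "001001100" share the prefix "001001" of length 6; no pair shares a longer one.
Longest shared-prefix length: 6

6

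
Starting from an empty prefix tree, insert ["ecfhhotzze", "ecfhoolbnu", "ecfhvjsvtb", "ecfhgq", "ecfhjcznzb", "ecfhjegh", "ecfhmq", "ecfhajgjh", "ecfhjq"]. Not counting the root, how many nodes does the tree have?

Insert word by word; a character creates a node only if that edge doesn't already exist:
  "ecfhhotzze" → 10 new (e, c, f, h, h, o, t, z, z, e)
  "ecfhoolbnu" → prefix "ecfh" already present; 6 new (o, o, l, b, n, u)
  "ecfhvjsvtb" → prefix "ecfh" already present; 6 new (v, j, s, v, t, b)
  "ecfhgq" → prefix "ecfh" already present; 2 new (g, q)
  "ecfhjcznzb" → prefix "ecfh" already present; 6 new (j, c, z, n, z, b)
  "ecfhjegh" → prefix "ecfhj" already present; 3 new (e, g, h)
  "ecfhmq" → prefix "ecfh" already present; 2 new (m, q)
  "ecfhajgjh" → prefix "ecfh" already present; 5 new (a, j, g, j, h)
  "ecfhjq" → prefix "ecfhj" already present; 1 new (q)
Total nodes = 10 + 6 + 6 + 2 + 6 + 3 + 2 + 5 + 1 = 41

41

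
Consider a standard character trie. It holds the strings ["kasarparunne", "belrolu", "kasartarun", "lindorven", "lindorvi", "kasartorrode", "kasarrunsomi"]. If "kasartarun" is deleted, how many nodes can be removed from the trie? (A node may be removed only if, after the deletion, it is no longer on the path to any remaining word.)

4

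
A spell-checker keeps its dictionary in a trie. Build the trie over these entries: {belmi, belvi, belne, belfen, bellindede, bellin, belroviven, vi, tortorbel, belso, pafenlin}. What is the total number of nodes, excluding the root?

Insert word by word; a character creates a node only if that edge doesn't already exist:
  "belmi" → 5 new (b, e, l, m, i)
  "belvi" → prefix "bel" already present; 2 new (v, i)
  "belne" → prefix "bel" already present; 2 new (n, e)
  "belfen" → prefix "bel" already present; 3 new (f, e, n)
  "bellindede" → prefix "bel" already present; 7 new (l, i, n, d, e, d, e)
  "bellin" → prefix "bellin" already present; 0 new (none)
  "belroviven" → prefix "bel" already present; 7 new (r, o, v, i, v, e, n)
  "vi" → 2 new (v, i)
  "tortorbel" → 9 new (t, o, r, t, o, r, b, e, l)
  "belso" → prefix "bel" already present; 2 new (s, o)
  "pafenlin" → 8 new (p, a, f, e, n, l, i, n)
Total nodes = 5 + 2 + 2 + 3 + 7 + 0 + 7 + 2 + 9 + 2 + 8 = 47

47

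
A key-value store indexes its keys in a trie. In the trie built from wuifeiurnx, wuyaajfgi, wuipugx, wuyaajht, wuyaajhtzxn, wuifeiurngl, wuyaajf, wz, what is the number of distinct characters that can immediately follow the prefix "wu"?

2

The children of the "wu" node are the distinct next characters among strings starting with "wu".
Distinct next characters after "wu": i, y.
That node has 2 child edges.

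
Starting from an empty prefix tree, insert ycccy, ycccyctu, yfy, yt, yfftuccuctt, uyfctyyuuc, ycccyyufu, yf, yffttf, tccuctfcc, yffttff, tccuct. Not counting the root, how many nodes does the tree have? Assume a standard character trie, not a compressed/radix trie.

Count nodes per top-level branch (shared prefixes stored once):
  't'-branch (tccuct, tccuctfcc): 9 nodes
  'u'-branch (uyfctyyuuc): 10 nodes
  'y'-branch (ycccy, ycccyctu, ycccyyufu, yf, yffttf, yffttff, yfftuccuctt, yfy, yt): 27 nodes
Sum: 46

46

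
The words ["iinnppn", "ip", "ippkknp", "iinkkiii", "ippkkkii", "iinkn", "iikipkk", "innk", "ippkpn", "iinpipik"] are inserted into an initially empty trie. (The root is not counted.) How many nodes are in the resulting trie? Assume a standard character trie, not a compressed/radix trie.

Trie structure (* marks end of a word):
(root)
└─ i
   ├─ i
   │  ├─ k
   │  │  └─ i
   │  │     └─ p
   │  │        └─ k
   │  │           └─ k *
   │  └─ n
   │     ├─ k
   │     │  ├─ k
   │     │  │  └─ i
   │     │  │     └─ i
   │     │  │        └─ i *
   │     │  └─ n *
   │     ├─ n
   │     │  └─ p
   │     │     └─ p
   │     │        └─ n *
   │     └─ p
   │        └─ i
   │           └─ p
   │              └─ i
   │                 └─ k *
   ├─ n
   │  └─ n
   │     └─ k *
   └─ p *
      └─ p
         └─ k
            ├─ k
            │  ├─ k
            │  │  └─ i
            │  │     └─ i *
            │  └─ n
            │     └─ p *
            └─ p
               └─ n *
Counting every labelled node above: 37.

37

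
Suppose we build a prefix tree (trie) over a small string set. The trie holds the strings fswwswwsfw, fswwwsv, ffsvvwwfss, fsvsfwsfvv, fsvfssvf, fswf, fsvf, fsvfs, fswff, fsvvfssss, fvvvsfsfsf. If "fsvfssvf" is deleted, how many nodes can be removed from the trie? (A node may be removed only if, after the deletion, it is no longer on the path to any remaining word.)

3

Walk "fsvfssvf" from the leaf back toward the root, removing each node that no remaining word uses.
The suffix "svf" (3 nodes) is used only by "fsvfssvf"; "fsvfs" is itself a stored word, so pruning stops there.
Nodes removed: 3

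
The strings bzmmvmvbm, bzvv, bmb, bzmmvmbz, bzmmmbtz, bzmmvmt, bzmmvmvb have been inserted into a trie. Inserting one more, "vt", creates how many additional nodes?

2

Nothing in the trie begins with "v"; the whole of "vt" is new.
2 − 0 = 2 new nodes.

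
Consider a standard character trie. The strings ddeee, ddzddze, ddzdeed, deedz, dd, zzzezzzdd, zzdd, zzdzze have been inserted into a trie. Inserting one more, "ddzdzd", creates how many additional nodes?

"ddzd" is already a path in the trie; the remaining "zd" must be added.
So 6 − 4 = 2 new nodes.

2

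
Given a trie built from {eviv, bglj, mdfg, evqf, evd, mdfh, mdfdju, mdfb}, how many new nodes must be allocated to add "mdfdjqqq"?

3

Walking "mdfdjqqq" from the root, the first 5 characters ("mdfdj") follow existing edges; "q" is the first miss.
So 8 − 5 = 3 new nodes.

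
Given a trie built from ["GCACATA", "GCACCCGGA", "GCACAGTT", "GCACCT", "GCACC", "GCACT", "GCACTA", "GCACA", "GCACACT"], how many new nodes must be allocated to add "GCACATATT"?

2

"GCACATA" is already a path in the trie; the remaining "TT" must be added.
Each of the 2 remaining characters creates one node.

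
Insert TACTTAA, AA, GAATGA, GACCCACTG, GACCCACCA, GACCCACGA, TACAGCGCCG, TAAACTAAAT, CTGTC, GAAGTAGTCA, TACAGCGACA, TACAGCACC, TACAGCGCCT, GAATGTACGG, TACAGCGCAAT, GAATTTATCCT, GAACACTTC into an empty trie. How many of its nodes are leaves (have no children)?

17

A leaf is a node with no children — equivalently, the end of a word that is not a proper prefix of any other stored word.
Those words: "AA", "CTGTC", "GAACACTTC", "GAAGTAGTCA", "GAATGA", "GAATGTACGG", "GAATTTATCCT", "GACCCACCA", "GACCCACGA", "GACCCACTG", "TAAACTAAAT", "TACAGCACC", "TACAGCGACA", "TACAGCGCAAT", "TACAGCGCCG", "TACAGCGCCT", "TACTTAA"
Leaf count: 17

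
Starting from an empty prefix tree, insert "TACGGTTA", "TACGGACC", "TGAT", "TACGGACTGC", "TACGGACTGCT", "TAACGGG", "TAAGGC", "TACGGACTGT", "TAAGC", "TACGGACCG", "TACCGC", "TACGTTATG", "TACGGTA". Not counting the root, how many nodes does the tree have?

Count nodes per top-level branch (shared prefixes stored once):
  'T'-branch (TAACGGG, TAAGC, TAAGGC, TACCGC, TACGGACC, TACGGACCG, TACGGACTGC, TACGGACTGCT, TACGGACTGT, TACGGTA, TACGGTTA, TACGTTATG, TGAT): 38 nodes
Sum: 38

38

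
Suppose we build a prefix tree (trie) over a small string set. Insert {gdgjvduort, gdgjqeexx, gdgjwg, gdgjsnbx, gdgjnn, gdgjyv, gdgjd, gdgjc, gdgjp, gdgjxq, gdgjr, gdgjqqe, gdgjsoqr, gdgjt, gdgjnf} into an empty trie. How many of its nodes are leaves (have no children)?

15

Leaves are exactly the stored words that no other stored word extends.
Those words: "gdgjc", "gdgjd", "gdgjnf", "gdgjnn", "gdgjp", "gdgjqeexx", "gdgjqqe", "gdgjr", "gdgjsnbx", "gdgjsoqr", "gdgjt", "gdgjvduort", "gdgjwg", "gdgjxq", "gdgjyv"
Leaf count: 15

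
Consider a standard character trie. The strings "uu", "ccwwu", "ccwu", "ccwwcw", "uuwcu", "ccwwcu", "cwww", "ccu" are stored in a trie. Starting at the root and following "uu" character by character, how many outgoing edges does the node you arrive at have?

Follow the path "uu" to its node, then look at its outgoing edges.
Characters that immediately follow "uu" among the stored strings: {w}.
That node has 1 child edge.

1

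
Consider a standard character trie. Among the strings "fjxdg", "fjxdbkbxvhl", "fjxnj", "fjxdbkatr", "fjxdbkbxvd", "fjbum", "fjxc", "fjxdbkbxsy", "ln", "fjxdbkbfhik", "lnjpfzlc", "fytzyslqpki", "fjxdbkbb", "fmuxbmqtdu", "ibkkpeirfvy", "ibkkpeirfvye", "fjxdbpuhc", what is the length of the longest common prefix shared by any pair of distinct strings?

Equivalently: take the maximum, over all pairs, of their longest common prefix length.
e.g. "ibkkpeirfvy" and "ibkkpeirfvye" share the prefix "ibkkpeirfvy" of length 11; no pair shares a longer one.
Longest shared-prefix length: 11

11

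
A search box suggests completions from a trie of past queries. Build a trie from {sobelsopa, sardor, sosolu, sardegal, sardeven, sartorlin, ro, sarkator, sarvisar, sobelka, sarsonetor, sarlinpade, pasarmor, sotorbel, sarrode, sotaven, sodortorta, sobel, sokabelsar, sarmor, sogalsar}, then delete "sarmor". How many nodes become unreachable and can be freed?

3

Walk "sarmor" from the leaf back toward the root, removing each node that no remaining word uses.
The suffix "mor" (3 nodes) is used only by "sarmor"; the node for "sar" still has the child "d", so pruning stops there.
Nodes removed: 3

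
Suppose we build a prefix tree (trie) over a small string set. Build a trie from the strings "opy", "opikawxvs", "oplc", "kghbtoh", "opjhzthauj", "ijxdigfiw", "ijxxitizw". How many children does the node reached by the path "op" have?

The children of the "op" node are the distinct next characters among strings starting with "op".
Characters that immediately follow "op" among the stored strings: {i, j, l, y}.
That node has 4 child edges.

4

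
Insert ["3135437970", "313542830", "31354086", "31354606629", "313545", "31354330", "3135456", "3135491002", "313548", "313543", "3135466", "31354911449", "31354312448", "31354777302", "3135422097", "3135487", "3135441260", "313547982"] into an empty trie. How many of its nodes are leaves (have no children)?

A leaf is a node with no children — equivalently, the end of a word that is not a proper prefix of any other stored word.
Those words: "31354086", "3135422097", "313542830", "31354312448", "31354330", "3135437970", "3135441260", "3135456", "31354606629", "3135466", "31354777302", "313547982", "3135487", "3135491002", "31354911449"
Leaf count: 15

15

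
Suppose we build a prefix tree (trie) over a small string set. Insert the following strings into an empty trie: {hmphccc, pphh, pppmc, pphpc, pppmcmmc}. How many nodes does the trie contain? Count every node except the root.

Insert word by word; a character creates a node only if that edge doesn't already exist:
  "hmphccc" → 7 new (h, m, p, h, c, c, c)
  "pphh" → 4 new (p, p, h, h)
  "pppmc" → prefix "pp" already present; 3 new (p, m, c)
  "pphpc" → prefix "pph" already present; 2 new (p, c)
  "pppmcmmc" → prefix "pppmc" already present; 3 new (m, m, c)
Total nodes = 7 + 4 + 3 + 2 + 3 = 19

19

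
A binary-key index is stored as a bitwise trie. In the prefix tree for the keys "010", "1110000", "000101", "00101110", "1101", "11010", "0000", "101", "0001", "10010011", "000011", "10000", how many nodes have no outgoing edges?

Leaves are exactly the stored words that no other stored word extends.
Those words: "000011", "000101", "00101110", "010", "10000", "10010011", "101", "11010", "1110000"
Leaf count: 9

9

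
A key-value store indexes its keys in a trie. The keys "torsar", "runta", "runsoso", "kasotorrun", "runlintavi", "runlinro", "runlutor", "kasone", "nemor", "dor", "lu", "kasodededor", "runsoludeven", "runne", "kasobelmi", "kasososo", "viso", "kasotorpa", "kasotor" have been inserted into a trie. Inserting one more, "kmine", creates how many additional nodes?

The longest prefix of "kmine" already in the trie is "k" (length 1).
Each of the 4 remaining characters creates one node.

4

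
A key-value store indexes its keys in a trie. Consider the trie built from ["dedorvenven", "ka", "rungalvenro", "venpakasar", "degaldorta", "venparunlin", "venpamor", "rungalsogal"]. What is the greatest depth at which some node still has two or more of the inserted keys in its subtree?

6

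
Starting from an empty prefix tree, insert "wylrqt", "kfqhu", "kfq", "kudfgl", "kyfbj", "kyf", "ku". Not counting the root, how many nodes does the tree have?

Trie structure (* marks end of a word):
(root)
├─ k
│  ├─ f
│  │  └─ q *
│  │     └─ h
│  │        └─ u *
│  ├─ u *
│  │  └─ d
│  │     └─ f
│  │        └─ g
│  │           └─ l *
│  └─ y
│     └─ f *
│        └─ b
│           └─ j *
└─ w
   └─ y
      └─ l
         └─ r
            └─ q
               └─ t *
Counting every labelled node above: 20.

20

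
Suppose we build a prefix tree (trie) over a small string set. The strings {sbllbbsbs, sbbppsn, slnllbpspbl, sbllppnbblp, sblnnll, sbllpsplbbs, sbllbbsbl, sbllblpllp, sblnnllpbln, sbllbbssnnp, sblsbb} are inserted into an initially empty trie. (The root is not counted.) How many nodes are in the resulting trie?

58

Insert word by word; a character creates a node only if that edge doesn't already exist:
  "sbllbbsbs" → 9 new (s, b, l, l, b, b, s, b, s)
  "sbbppsn" → prefix "sb" already present; 5 new (b, p, p, s, n)
  "slnllbpspbl" → prefix "s" already present; 10 new (l, n, l, l, b, p, s, p, b, l)
  "sbllppnbblp" → prefix "sbll" already present; 7 new (p, p, n, b, b, l, p)
  "sblnnll" → prefix "sbl" already present; 4 new (n, n, l, l)
  "sbllpsplbbs" → prefix "sbllp" already present; 6 new (s, p, l, b, b, s)
  "sbllbbsbl" → prefix "sbllbbsb" already present; 1 new (l)
  "sbllblpllp" → prefix "sbllb" already present; 5 new (l, p, l, l, p)
  "sblnnllpbln" → prefix "sblnnll" already present; 4 new (p, b, l, n)
  "sbllbbssnnp" → prefix "sbllbbs" already present; 4 new (s, n, n, p)
  "sblsbb" → prefix "sbl" already present; 3 new (s, b, b)
Total nodes = 9 + 5 + 10 + 7 + 4 + 6 + 1 + 5 + 4 + 4 + 3 = 58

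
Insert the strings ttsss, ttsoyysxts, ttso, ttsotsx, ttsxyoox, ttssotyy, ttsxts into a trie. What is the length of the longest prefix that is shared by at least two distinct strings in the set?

4

The deepest shared node is where two words last agree before diverging.
e.g. "ttso" and "ttsotsx" share the prefix "ttso" of length 4; no pair shares a longer one.
Longest shared-prefix length: 4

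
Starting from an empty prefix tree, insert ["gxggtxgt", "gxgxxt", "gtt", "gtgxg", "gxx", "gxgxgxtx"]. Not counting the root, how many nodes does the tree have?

For each word, the new-node count is its length minus the longest prefix already in the trie:
  "gxggtxgt" → 8 new (g, x, g, g, t, x, g, t)
  "gxgxxt" → prefix "gxg" already present; 3 new (x, x, t)
  "gtt" → prefix "g" already present; 2 new (t, t)
  "gtgxg" → prefix "gt" already present; 3 new (g, x, g)
  "gxx" → prefix "gx" already present; 1 new (x)
  "gxgxgxtx" → prefix "gxgx" already present; 4 new (g, x, t, x)
Total nodes = 8 + 3 + 2 + 3 + 1 + 4 = 21

21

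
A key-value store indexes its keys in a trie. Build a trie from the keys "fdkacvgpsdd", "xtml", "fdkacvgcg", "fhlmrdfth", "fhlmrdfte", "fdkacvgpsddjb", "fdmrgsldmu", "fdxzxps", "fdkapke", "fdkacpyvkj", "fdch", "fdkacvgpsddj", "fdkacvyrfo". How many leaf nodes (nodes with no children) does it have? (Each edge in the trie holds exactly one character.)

11

Leaves are exactly the stored words that no other stored word extends.
Those words: "fdch", "fdkacpyvkj", "fdkacvgcg", "fdkacvgpsddjb", "fdkacvyrfo", "fdkapke", "fdmrgsldmu", "fdxzxps", "fhlmrdfte", "fhlmrdfth", "xtml"
Leaf count: 11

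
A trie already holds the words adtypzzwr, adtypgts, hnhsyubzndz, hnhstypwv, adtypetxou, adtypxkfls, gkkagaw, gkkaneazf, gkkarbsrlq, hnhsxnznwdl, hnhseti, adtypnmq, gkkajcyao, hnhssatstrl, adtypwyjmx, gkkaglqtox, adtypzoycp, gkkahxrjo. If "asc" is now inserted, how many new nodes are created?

The longest prefix of "asc" already in the trie is "a" (length 1).
Each of the 2 remaining characters creates one node.

2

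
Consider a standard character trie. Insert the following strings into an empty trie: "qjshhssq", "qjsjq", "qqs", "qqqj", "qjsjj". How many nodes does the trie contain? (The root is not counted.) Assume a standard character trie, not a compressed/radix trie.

15

For each word, the new-node count is its length minus the longest prefix already in the trie:
  "qjshhssq" → 8 new (q, j, s, h, h, s, s, q)
  "qjsjq" → prefix "qjs" already present; 2 new (j, q)
  "qqs" → prefix "q" already present; 2 new (q, s)
  "qqqj" → prefix "qq" already present; 2 new (q, j)
  "qjsjj" → prefix "qjsj" already present; 1 new (j)
Total nodes = 8 + 2 + 2 + 2 + 1 = 15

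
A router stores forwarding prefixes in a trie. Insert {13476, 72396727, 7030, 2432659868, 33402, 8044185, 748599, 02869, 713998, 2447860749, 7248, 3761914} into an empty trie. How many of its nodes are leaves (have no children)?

Leaves are exactly the stored words that no other stored word extends.
Those words: "02869", "13476", "2432659868", "2447860749", "33402", "3761914", "7030", "713998", "72396727", "7248", "748599", "8044185"
Leaf count: 12

12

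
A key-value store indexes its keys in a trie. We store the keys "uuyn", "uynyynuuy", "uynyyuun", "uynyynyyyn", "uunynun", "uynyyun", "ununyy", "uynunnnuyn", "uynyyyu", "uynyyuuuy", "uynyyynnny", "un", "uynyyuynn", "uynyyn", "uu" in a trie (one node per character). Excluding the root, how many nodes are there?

48

Insert word by word; a character creates a node only if that edge doesn't already exist:
  "uuyn" → 4 new (u, u, y, n)
  "uynyynuuy" → prefix "u" already present; 8 new (y, n, y, y, n, u, u, y)
  "uynyyuun" → prefix "uynyy" already present; 3 new (u, u, n)
  "uynyynyyyn" → prefix "uynyyn" already present; 4 new (y, y, y, n)
  "uunynun" → prefix "uu" already present; 5 new (n, y, n, u, n)
  "uynyyun" → prefix "uynyyu" already present; 1 new (n)
  "ununyy" → prefix "u" already present; 5 new (n, u, n, y, y)
  "uynunnnuyn" → prefix "uyn" already present; 7 new (u, n, n, n, u, y, n)
  "uynyyyu" → prefix "uynyy" already present; 2 new (y, u)
  "uynyyuuuy" → prefix "uynyyuu" already present; 2 new (u, y)
  "uynyyynnny" → prefix "uynyyy" already present; 4 new (n, n, n, y)
  "un" → prefix "un" already present; 0 new (none)
  "uynyyuynn" → prefix "uynyyu" already present; 3 new (y, n, n)
  "uynyyn" → prefix "uynyyn" already present; 0 new (none)
  "uu" → prefix "uu" already present; 0 new (none)
Total nodes = 4 + 8 + 3 + 4 + 5 + 1 + 5 + 7 + 2 + 2 + 4 + 0 + 3 + 0 + 0 = 48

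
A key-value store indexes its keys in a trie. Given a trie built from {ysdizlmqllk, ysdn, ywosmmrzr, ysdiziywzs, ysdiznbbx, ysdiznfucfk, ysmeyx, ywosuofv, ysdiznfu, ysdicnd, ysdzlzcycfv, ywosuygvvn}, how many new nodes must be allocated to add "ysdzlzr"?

The longest prefix of "ysdzlzr" already in the trie is "ysdzlz" (length 6).
Each of the 1 remaining characters creates one node.

1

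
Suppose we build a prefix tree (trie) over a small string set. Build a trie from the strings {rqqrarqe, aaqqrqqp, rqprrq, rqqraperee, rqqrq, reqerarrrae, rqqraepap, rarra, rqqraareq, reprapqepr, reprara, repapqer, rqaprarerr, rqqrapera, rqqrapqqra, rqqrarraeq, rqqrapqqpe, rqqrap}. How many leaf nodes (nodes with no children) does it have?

Leaves are exactly the stored words that no other stored word extends.
Those words: "aaqqrqqp", "rarra", "repapqer", "reprapqepr", "reprara", "reqerarrrae", "rqaprarerr", "rqprrq", "rqqraareq", "rqqraepap", "rqqrapera", "rqqraperee", "rqqrapqqpe", "rqqrapqqra", "rqqrarqe", "rqqrarraeq", "rqqrq"
Leaf count: 17

17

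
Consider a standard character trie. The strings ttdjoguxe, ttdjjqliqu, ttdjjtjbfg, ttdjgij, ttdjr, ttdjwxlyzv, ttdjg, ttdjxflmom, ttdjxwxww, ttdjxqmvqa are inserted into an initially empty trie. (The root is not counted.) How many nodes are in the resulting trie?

45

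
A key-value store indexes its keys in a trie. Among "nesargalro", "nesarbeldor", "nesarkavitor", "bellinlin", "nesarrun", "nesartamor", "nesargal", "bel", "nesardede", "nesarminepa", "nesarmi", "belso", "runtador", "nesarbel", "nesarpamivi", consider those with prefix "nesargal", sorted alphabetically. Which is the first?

nesargal

Words with prefix "nesargal", in lexicographic order: "nesargal", "nesargalro"
Position 1: nesargal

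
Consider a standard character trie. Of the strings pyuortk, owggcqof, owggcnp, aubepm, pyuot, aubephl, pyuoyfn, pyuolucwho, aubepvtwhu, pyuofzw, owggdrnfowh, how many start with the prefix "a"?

Filter for entries beginning with "a":
Words under "a": aubephl, aubepm, aubepvtwhu
Count: 3

3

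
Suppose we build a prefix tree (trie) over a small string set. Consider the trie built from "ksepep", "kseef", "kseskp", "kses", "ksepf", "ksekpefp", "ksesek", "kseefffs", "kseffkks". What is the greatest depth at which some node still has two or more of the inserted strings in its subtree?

5

The deepest shared node is where two words last agree before diverging.
"kseef" and "kseefffs" agree on "kseef" (5 characters) before diverging; nothing deeper is shared.
Longest shared-prefix length: 5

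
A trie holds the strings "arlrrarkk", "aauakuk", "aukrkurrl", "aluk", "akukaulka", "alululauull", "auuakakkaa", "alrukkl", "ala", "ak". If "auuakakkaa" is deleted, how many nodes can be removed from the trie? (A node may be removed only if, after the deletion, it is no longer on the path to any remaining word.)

A node on "auuakakkaa"'s path can go only if nothing else ends at it or branches off below it.
The suffix "uakakkaa" (8 nodes) is used only by "auuakakkaa"; the node for "au" still has the child "k", so pruning stops there.
Nodes removed: 8

8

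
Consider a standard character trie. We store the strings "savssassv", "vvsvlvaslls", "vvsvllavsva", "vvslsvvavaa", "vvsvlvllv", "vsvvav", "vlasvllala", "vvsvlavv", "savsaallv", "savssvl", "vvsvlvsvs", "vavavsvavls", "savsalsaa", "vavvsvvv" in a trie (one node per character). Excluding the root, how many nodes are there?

83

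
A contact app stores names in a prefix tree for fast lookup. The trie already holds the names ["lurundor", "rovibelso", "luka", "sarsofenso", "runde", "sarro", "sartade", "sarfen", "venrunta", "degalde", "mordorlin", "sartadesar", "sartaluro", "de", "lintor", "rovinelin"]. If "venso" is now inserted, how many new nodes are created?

2

The longest prefix of "venso" already in the trie is "ven" (length 3).
New nodes needed: |"venso"| − 3 = 5 − 3 = 2.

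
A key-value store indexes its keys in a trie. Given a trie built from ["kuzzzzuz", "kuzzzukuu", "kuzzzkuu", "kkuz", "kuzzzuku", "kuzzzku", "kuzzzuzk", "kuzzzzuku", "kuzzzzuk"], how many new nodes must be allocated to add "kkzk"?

2

"kk" is already a path in the trie; the remaining "zk" must be added.
New nodes needed: |"kkzk"| − 2 = 4 − 2 = 2.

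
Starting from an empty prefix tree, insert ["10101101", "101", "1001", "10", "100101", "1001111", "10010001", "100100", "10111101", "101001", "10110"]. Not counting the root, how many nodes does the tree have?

26

Trace insertions, counting only characters that open a new branch:
  "10101101" → 8 new (1, 0, 1, 0, 1, 1, 0, 1)
  "101" → prefix "101" already present; 0 new (none)
  "1001" → prefix "10" already present; 2 new (0, 1)
  "10" → prefix "10" already present; 0 new (none)
  "100101" → prefix "1001" already present; 2 new (0, 1)
  "1001111" → prefix "1001" already present; 3 new (1, 1, 1)
  "10010001" → prefix "10010" already present; 3 new (0, 0, 1)
  "100100" → prefix "100100" already present; 0 new (none)
  "10111101" → prefix "101" already present; 5 new (1, 1, 1, 0, 1)
  "101001" → prefix "1010" already present; 2 new (0, 1)
  "10110" → prefix "1011" already present; 1 new (0)
Total nodes = 8 + 0 + 2 + 0 + 2 + 3 + 3 + 0 + 5 + 2 + 1 = 26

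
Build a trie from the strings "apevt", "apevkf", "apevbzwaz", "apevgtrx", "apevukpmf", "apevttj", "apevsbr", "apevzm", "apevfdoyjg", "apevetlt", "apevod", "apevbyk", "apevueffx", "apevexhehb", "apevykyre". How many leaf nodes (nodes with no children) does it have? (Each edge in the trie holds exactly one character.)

14

A leaf is a node with no children — equivalently, the end of a word that is not a proper prefix of any other stored word.
Those words: "apevbyk", "apevbzwaz", "apevetlt", "apevexhehb", "apevfdoyjg", "apevgtrx", "apevkf", "apevod", "apevsbr", "apevttj", "apevueffx", "apevukpmf", "apevykyre", "apevzm"
Leaf count: 14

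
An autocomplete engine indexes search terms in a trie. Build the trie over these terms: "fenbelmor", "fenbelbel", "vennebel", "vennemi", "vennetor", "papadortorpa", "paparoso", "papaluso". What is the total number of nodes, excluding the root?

45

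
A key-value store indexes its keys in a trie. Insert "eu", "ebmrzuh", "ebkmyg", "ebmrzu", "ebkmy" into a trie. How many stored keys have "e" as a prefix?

5

Traverse to the node for "e", then collect every word in that subtree.
Words under "e": ebkmy, ebkmyg, ebmrzu, ebmrzuh, eu
Count: 5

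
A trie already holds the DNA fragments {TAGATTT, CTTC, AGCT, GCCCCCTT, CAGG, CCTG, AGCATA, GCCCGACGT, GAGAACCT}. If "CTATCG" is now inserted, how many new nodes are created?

4

Walking "CTATCG" from the root, the first 2 characters ("CT") follow existing edges; "A" is the first miss.
So 6 − 2 = 4 new nodes.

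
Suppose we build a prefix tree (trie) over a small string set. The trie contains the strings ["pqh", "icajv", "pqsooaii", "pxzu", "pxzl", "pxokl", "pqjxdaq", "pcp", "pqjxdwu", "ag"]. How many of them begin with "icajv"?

Filter for entries beginning with "icajv":
Words under "icajv": icajv
Count: 1

1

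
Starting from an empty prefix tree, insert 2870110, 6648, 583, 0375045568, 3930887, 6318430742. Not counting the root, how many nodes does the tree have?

40

Trie structure (* marks end of a word):
(root)
├─ 0
│  └─ 3
│     └─ 7
│        └─ 5
│           └─ 0
│              └─ 4
│                 └─ 5
│                    └─ 5
│                       └─ 6
│                          └─ 8 *
├─ 2
│  └─ 8
│     └─ 7
│        └─ 0
│           └─ 1
│              └─ 1
│                 └─ 0 *
├─ 3
│  └─ 9
│     └─ 3
│        └─ 0
│           └─ 8
│              └─ 8
│                 └─ 7 *
├─ 5
│  └─ 8
│     └─ 3 *
└─ 6
   ├─ 3
   │  └─ 1
   │     └─ 8
   │        └─ 4
   │           └─ 3
   │              └─ 0
   │                 └─ 7
   │                    └─ 4
   │                       └─ 2 *
   └─ 6
      └─ 4
         └─ 8 *
Counting every labelled node above: 40.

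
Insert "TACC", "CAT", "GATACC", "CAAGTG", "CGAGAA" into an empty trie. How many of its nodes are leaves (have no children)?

5

A leaf is a node with no children — equivalently, the end of a word that is not a proper prefix of any other stored word.
Those words: "CAAGTG", "CAT", "CGAGAA", "GATACC", "TACC"
Leaf count: 5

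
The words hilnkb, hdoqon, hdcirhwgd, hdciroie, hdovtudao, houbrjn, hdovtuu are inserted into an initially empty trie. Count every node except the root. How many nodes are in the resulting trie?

Trace insertions, counting only characters that open a new branch:
  "hilnkb" → 6 new (h, i, l, n, k, b)
  "hdoqon" → prefix "h" already present; 5 new (d, o, q, o, n)
  "hdcirhwgd" → prefix "hd" already present; 7 new (c, i, r, h, w, g, d)
  "hdciroie" → prefix "hdcir" already present; 3 new (o, i, e)
  "hdovtudao" → prefix "hdo" already present; 6 new (v, t, u, d, a, o)
  "houbrjn" → prefix "h" already present; 6 new (o, u, b, r, j, n)
  "hdovtuu" → prefix "hdovtu" already present; 1 new (u)
Total nodes = 6 + 5 + 7 + 3 + 6 + 6 + 1 = 34

34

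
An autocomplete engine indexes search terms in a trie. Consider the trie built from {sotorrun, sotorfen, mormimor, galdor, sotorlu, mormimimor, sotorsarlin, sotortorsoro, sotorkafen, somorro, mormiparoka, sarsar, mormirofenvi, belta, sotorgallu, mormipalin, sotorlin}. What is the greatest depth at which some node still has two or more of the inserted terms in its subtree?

7

Equivalently: take the maximum, over all pairs, of their longest common prefix length.
e.g. "mormipalin" and "mormiparoka" share the prefix "mormipa" of length 7; no pair shares a longer one.
Longest shared-prefix length: 7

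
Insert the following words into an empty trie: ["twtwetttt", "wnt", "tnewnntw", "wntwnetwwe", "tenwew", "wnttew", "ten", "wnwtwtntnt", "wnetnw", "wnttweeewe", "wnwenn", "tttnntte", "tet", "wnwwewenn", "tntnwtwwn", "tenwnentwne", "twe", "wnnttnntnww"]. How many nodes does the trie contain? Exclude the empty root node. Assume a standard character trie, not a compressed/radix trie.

Trace insertions, counting only characters that open a new branch:
  "twtwetttt" → 9 new (t, w, t, w, e, t, t, t, t)
  "wnt" → 3 new (w, n, t)
  "tnewnntw" → prefix "t" already present; 7 new (n, e, w, n, n, t, w)
  "wntwnetwwe" → prefix "wnt" already present; 7 new (w, n, e, t, w, w, e)
  "tenwew" → prefix "t" already present; 5 new (e, n, w, e, w)
  "wnttew" → prefix "wnt" already present; 3 new (t, e, w)
  "ten" → prefix "ten" already present; 0 new (none)
  "wnwtwtntnt" → prefix "wn" already present; 8 new (w, t, w, t, n, t, n, t)
  "wnetnw" → prefix "wn" already present; 4 new (e, t, n, w)
  "wnttweeewe" → prefix "wntt" already present; 6 new (w, e, e, e, w, e)
  "wnwenn" → prefix "wnw" already present; 3 new (e, n, n)
  "tttnntte" → prefix "t" already present; 7 new (t, t, n, n, t, t, e)
  "tet" → prefix "te" already present; 1 new (t)
  "wnwwewenn" → prefix "wnw" already present; 6 new (w, e, w, e, n, n)
  "tntnwtwwn" → prefix "tn" already present; 7 new (t, n, w, t, w, w, n)
  "tenwnentwne" → prefix "tenw" already present; 7 new (n, e, n, t, w, n, e)
  "twe" → prefix "tw" already present; 1 new (e)
  "wnnttnntnww" → prefix "wn" already present; 9 new (n, t, t, n, n, t, n, w, w)
Total nodes = 9 + 3 + 7 + 7 + 5 + 3 + 0 + 8 + 4 + 6 + 3 + 7 + 1 + 6 + 7 + 7 + 1 + 9 = 93

93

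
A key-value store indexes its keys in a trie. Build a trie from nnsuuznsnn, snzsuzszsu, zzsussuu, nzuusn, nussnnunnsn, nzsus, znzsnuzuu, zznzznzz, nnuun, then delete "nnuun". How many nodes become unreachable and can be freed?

3

Walk "nnuun" from the leaf back toward the root, removing each node that no remaining word uses.
The suffix "uun" (3 nodes) is used only by "nnuun"; the node for "nn" still has the child "s", so pruning stops there.
Nodes removed: 3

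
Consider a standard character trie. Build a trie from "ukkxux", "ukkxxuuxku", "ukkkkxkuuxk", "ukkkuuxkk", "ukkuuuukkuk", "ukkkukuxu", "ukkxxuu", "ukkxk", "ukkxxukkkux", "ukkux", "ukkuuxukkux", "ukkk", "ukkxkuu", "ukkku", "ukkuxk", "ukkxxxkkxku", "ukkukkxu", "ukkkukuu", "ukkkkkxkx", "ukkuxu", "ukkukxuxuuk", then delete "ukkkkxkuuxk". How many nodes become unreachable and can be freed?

A node on "ukkkkxkuuxk"'s path can go only if nothing else ends at it or branches off below it.
The suffix "xkuuxk" (6 nodes) is used only by "ukkkkxkuuxk"; the node for "ukkkk" still has the child "k", so pruning stops there.
Nodes removed: 6

6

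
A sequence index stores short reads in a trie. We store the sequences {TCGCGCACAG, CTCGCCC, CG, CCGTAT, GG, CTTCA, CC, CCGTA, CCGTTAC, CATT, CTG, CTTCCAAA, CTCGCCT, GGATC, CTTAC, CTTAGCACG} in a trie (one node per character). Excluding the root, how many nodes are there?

50

Trace insertions, counting only characters that open a new branch:
  "TCGCGCACAG" → 10 new (T, C, G, C, G, C, A, C, A, G)
  "CTCGCCC" → 7 new (C, T, C, G, C, C, C)
  "CG" → prefix "C" already present; 1 new (G)
  "CCGTAT" → prefix "C" already present; 5 new (C, G, T, A, T)
  "GG" → 2 new (G, G)
  "CTTCA" → prefix "CT" already present; 3 new (T, C, A)
  "CC" → prefix "CC" already present; 0 new (none)
  "CCGTA" → prefix "CCGTA" already present; 0 new (none)
  "CCGTTAC" → prefix "CCGT" already present; 3 new (T, A, C)
  "CATT" → prefix "C" already present; 3 new (A, T, T)
  "CTG" → prefix "CT" already present; 1 new (G)
  "CTTCCAAA" → prefix "CTTC" already present; 4 new (C, A, A, A)
  "CTCGCCT" → prefix "CTCGCC" already present; 1 new (T)
  "GGATC" → prefix "GG" already present; 3 new (A, T, C)
  "CTTAC" → prefix "CTT" already present; 2 new (A, C)
  "CTTAGCACG" → prefix "CTTA" already present; 5 new (G, C, A, C, G)
Total nodes = 10 + 7 + 1 + 5 + 2 + 3 + 0 + 0 + 3 + 3 + 1 + 4 + 1 + 3 + 2 + 5 = 50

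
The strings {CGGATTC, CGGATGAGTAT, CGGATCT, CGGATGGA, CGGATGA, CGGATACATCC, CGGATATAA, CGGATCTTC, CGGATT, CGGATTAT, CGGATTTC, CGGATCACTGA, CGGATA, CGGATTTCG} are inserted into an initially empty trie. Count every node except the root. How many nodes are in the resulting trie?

38

Trace insertions, counting only characters that open a new branch:
  "CGGATTC" → 7 new (C, G, G, A, T, T, C)
  "CGGATGAGTAT" → prefix "CGGAT" already present; 6 new (G, A, G, T, A, T)
  "CGGATCT" → prefix "CGGAT" already present; 2 new (C, T)
  "CGGATGGA" → prefix "CGGATG" already present; 2 new (G, A)
  "CGGATGA" → prefix "CGGATGA" already present; 0 new (none)
  "CGGATACATCC" → prefix "CGGAT" already present; 6 new (A, C, A, T, C, C)
  "CGGATATAA" → prefix "CGGATA" already present; 3 new (T, A, A)
  "CGGATCTTC" → prefix "CGGATCT" already present; 2 new (T, C)
  "CGGATT" → prefix "CGGATT" already present; 0 new (none)
  "CGGATTAT" → prefix "CGGATT" already present; 2 new (A, T)
  "CGGATTTC" → prefix "CGGATT" already present; 2 new (T, C)
  "CGGATCACTGA" → prefix "CGGATC" already present; 5 new (A, C, T, G, A)
  "CGGATA" → prefix "CGGATA" already present; 0 new (none)
  "CGGATTTCG" → prefix "CGGATTTC" already present; 1 new (G)
Total nodes = 7 + 6 + 2 + 2 + 0 + 6 + 3 + 2 + 0 + 2 + 2 + 5 + 0 + 1 = 38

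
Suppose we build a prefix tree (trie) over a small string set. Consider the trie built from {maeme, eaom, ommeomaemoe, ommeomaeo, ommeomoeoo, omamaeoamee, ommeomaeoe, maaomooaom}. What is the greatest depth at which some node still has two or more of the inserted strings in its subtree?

9

The deepest shared node is where two words last agree before diverging.
"ommeomaeo" and "ommeomaeoe" agree on "ommeomaeo" (9 characters) before diverging; nothing deeper is shared.
Longest shared-prefix length: 9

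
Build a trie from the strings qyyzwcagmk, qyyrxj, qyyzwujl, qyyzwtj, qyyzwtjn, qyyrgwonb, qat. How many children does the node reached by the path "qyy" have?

Follow the path "qyy" to its node, then look at its outgoing edges.
Distinct next characters after "qyy": r, z.
That node has 2 child edges.

2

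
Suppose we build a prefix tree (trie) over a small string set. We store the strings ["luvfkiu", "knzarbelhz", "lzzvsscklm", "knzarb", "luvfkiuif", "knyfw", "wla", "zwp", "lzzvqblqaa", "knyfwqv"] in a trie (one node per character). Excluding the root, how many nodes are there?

45

For each word, the new-node count is its length minus the longest prefix already in the trie:
  "luvfkiu" → 7 new (l, u, v, f, k, i, u)
  "knzarbelhz" → 10 new (k, n, z, a, r, b, e, l, h, z)
  "lzzvsscklm" → prefix "l" already present; 9 new (z, z, v, s, s, c, k, l, m)
  "knzarb" → prefix "knzarb" already present; 0 new (none)
  "luvfkiuif" → prefix "luvfkiu" already present; 2 new (i, f)
  "knyfw" → prefix "kn" already present; 3 new (y, f, w)
  "wla" → 3 new (w, l, a)
  "zwp" → 3 new (z, w, p)
  "lzzvqblqaa" → prefix "lzzv" already present; 6 new (q, b, l, q, a, a)
  "knyfwqv" → prefix "knyfw" already present; 2 new (q, v)
Total nodes = 7 + 10 + 9 + 0 + 2 + 3 + 3 + 3 + 6 + 2 = 45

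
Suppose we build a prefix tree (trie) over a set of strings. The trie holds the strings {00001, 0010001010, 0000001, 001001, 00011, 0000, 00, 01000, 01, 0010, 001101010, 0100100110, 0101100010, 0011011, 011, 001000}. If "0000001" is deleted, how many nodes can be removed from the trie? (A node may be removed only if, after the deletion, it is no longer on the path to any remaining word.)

Walk "0000001" from the leaf back toward the root, removing each node that no remaining word uses.
The suffix "001" (3 nodes) is used only by "0000001"; the node for "0000" still has the child "1", so pruning stops there.
Nodes removed: 3

3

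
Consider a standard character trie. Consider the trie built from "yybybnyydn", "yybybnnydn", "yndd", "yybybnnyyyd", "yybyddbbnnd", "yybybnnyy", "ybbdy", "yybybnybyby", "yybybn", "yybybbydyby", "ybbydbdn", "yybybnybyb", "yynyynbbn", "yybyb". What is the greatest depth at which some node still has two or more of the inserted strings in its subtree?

10

The deepest shared node is where two words last agree before diverging.
e.g. "yybybnybyb" and "yybybnybyby" share the prefix "yybybnybyb" of length 10; no pair shares a longer one.
Longest shared-prefix length: 10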